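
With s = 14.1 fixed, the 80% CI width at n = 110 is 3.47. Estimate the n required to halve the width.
n ≈ 440

CI width ∝ 1/√n
To reduce width by factor 2, need √n to grow by 2 → need 2² = 4 times as many samples.

Current: n = 110, width = 3.47
New: n = 440, width ≈ 1.72

Width reduced by factor of 3.47/1.72 = 2.02.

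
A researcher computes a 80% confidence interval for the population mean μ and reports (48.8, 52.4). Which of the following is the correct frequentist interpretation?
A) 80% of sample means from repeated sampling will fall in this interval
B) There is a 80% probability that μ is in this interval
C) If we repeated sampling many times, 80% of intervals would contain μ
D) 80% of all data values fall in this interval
C

A) Wrong — coverage applies to intervals containing μ, not to future x̄ values.
B) Wrong — μ is fixed; the randomness lives in the interval, not in μ.
C) Correct — this is the frequentist long-run coverage interpretation.
D) Wrong — a CI is about the parameter μ, not individual data values.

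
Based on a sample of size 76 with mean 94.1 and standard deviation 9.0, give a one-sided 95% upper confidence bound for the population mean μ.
μ ≤ 95.82

Upper bound (one-sided):
t* = 1.665 (one-sided for 95%)
Upper bound = x̄ + t* · s/√n = 94.1 + 1.665 · 9.0/√76 = 95.82

We are 95% confident that μ ≤ 95.82.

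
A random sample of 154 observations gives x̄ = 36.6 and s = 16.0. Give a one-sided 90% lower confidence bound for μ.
μ ≥ 34.94

Lower bound (one-sided):
t* = 1.287 (one-sided for 90%)
Lower bound = x̄ - t* · s/√n = 36.6 - 1.287 · 16.0/√154 = 34.94

We are 90% confident that μ ≥ 34.94.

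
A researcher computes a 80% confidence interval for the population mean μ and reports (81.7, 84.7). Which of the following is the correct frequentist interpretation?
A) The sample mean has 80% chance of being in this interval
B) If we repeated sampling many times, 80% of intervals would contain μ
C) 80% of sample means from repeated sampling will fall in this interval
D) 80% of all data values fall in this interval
B

A) Wrong — x̄ is observed and sits in the interval by construction.
B) Correct — this is the frequentist long-run coverage interpretation.
C) Wrong — coverage applies to intervals containing μ, not to future x̄ values.
D) Wrong — a CI is about the parameter μ, not individual data values.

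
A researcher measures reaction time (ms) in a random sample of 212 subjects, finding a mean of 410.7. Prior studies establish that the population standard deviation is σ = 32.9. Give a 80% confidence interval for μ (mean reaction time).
(407.80, 413.60)

z-interval (σ known):
z* = 1.282 for 80% confidence

Margin of error = z* · σ/√n = 1.282 · 32.9/√212 = 2.90

CI: (410.7 - 2.90, 410.7 + 2.90) = (407.80, 413.60)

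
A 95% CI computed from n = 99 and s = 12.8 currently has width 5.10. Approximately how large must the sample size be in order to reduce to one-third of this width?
n ≈ 891

CI width ∝ 1/√n
To reduce width by factor 3, need √n to grow by 3 → need 3² = 9 times as many samples.

Current: n = 99, width = 5.10
New: n = 891, width ≈ 1.68

Width reduced by factor of 5.10/1.68 = 3.04.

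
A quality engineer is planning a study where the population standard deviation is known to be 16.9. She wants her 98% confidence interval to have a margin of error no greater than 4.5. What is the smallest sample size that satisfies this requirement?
n ≥ 77

For margin E ≤ 4.5:
n ≥ (z* · σ / E)²
n ≥ (2.326 · 16.9 / 4.5)²
n ≥ 76.31

Minimum n = 77 (rounding up)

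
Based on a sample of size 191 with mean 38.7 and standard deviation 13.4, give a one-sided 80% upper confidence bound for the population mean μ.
μ ≤ 39.52

Upper bound (one-sided):
t* = 0.844 (one-sided for 80%)
Upper bound = x̄ + t* · s/√n = 38.7 + 0.844 · 13.4/√191 = 39.52

We are 80% confident that μ ≤ 39.52.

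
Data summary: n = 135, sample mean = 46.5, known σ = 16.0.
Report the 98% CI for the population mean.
(43.30, 49.70)

z-interval (σ known):
z* = 2.326 for 98% confidence

Margin of error = z* · σ/√n = 2.326 · 16.0/√135 = 3.20

CI: (46.5 - 3.20, 46.5 + 3.20) = (43.30, 49.70)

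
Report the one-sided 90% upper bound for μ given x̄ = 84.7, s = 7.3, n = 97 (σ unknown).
μ ≤ 85.66

Upper bound (one-sided):
t* = 1.290 (one-sided for 90%)
Upper bound = x̄ + t* · s/√n = 84.7 + 1.290 · 7.3/√97 = 85.66

We are 90% confident that μ ≤ 85.66.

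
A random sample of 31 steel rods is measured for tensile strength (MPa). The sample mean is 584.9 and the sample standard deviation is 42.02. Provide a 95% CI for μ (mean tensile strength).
(569.49, 600.31)

t-interval (σ unknown):
df = n - 1 = 30
t* = 2.042 for 95% confidence

Margin of error = t* · s/√n = 2.042 · 42.02/√31 = 15.41

CI: (569.49, 600.31)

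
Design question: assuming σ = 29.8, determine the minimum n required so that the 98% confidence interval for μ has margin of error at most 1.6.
n ≥ 1877

For margin E ≤ 1.6:
n ≥ (z* · σ / E)²
n ≥ (2.326 · 29.8 / 1.6)²
n ≥ 1876.77

Minimum n = 1877 (rounding up)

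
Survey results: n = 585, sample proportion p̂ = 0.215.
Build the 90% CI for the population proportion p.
(0.187, 0.243)

Proportion CI:
SE = √(p̂(1-p̂)/n) = √(0.215 · 0.785 / 585) = 0.01699

z* = 1.645
Margin = z* · SE = 1.645 · 0.01699 = 0.0279

CI: 0.215 ± 0.0279 = (0.187, 0.243)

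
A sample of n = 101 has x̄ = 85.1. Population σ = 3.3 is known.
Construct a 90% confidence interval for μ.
(84.56, 85.64)

z-interval (σ known):
z* = 1.645 for 90% confidence

Margin of error = z* · σ/√n = 1.645 · 3.3/√101 = 0.54

CI: (85.1 - 0.54, 85.1 + 0.54) = (84.56, 85.64)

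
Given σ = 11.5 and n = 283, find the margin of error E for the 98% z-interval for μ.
Margin of error = 1.59

Margin of error = z* · σ/√n
= 2.326 · 11.5/√283
= 2.326 · 11.5/16.8226
= 1.59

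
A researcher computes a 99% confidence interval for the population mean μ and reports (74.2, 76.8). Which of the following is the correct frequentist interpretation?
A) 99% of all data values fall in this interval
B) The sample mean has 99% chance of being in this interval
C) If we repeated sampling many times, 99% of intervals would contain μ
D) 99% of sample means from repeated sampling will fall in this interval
C

A) Wrong — a CI is about the parameter μ, not individual data values.
B) Wrong — x̄ is observed and sits in the interval by construction.
C) Correct — this is the frequentist long-run coverage interpretation.
D) Wrong — coverage applies to intervals containing μ, not to future x̄ values.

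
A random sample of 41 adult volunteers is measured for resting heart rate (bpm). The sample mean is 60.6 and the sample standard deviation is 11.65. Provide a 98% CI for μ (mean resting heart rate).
(56.19, 65.01)

t-interval (σ unknown):
df = n - 1 = 40
t* = 2.423 for 98% confidence

Margin of error = t* · s/√n = 2.423 · 11.65/√41 = 4.41

CI: (56.19, 65.01)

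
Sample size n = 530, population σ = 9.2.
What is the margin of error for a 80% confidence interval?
Margin of error = 0.51

Margin of error = z* · σ/√n
= 1.282 · 9.2/√530
= 1.282 · 9.2/23.0217
= 0.51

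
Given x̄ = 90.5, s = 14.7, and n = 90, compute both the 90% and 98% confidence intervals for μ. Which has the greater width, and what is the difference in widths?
98% CI is wider by 2.19

df = 89
90% CI: t* = 1.662, (87.92, 93.08), width = 2 · t* · s/√n = 5.15
98% CI: t* = 2.369, (86.83, 94.17), width = 2 · t* · s/√n = 7.34

The 98% CI is wider by 7.34 - 5.15 = 2.19.
Higher confidence requires a wider interval.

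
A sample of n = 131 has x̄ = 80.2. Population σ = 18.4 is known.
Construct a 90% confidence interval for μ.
(77.56, 82.84)

z-interval (σ known):
z* = 1.645 for 90% confidence

Margin of error = z* · σ/√n = 1.645 · 18.4/√131 = 2.64

CI: (80.2 - 2.64, 80.2 + 2.64) = (77.56, 82.84)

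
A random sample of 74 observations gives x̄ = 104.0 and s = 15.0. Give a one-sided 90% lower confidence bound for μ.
μ ≥ 101.75

Lower bound (one-sided):
t* = 1.293 (one-sided for 90%)
Lower bound = x̄ - t* · s/√n = 104.0 - 1.293 · 15.0/√74 = 101.75

We are 90% confident that μ ≥ 101.75.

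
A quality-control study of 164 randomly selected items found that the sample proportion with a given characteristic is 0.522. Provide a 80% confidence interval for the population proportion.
(0.472, 0.572)

Proportion CI:
SE = √(p̂(1-p̂)/n) = √(0.522 · 0.478 / 164) = 0.03901

z* = 1.282
Margin = z* · SE = 1.282 · 0.03901 = 0.0500

CI: 0.522 ± 0.0500 = (0.472, 0.572)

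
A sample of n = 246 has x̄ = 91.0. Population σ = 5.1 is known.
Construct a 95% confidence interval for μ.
(90.36, 91.64)

z-interval (σ known):
z* = 1.960 for 95% confidence

Margin of error = z* · σ/√n = 1.960 · 5.1/√246 = 0.64

CI: (91.0 - 0.64, 91.0 + 0.64) = (90.36, 91.64)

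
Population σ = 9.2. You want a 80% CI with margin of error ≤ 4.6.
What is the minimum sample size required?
n ≥ 7

For margin E ≤ 4.6:
n ≥ (z* · σ / E)²
n ≥ (1.282 · 9.2 / 4.6)²
n ≥ 6.57

Minimum n = 7 (rounding up)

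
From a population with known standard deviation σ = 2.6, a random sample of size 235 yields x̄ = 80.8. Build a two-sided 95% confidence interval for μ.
(80.47, 81.13)

z-interval (σ known):
z* = 1.960 for 95% confidence

Margin of error = z* · σ/√n = 1.960 · 2.6/√235 = 0.33

CI: (80.8 - 0.33, 80.8 + 0.33) = (80.47, 81.13)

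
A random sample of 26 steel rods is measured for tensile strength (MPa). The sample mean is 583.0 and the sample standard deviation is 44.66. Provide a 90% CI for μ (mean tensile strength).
(568.04, 597.96)

t-interval (σ unknown):
df = n - 1 = 25
t* = 1.708 for 90% confidence

Margin of error = t* · s/√n = 1.708 · 44.66/√26 = 14.96

CI: (568.04, 597.96)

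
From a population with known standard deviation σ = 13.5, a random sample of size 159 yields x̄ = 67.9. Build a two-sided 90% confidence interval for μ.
(66.14, 69.66)

z-interval (σ known):
z* = 1.645 for 90% confidence

Margin of error = z* · σ/√n = 1.645 · 13.5/√159 = 1.76

CI: (67.9 - 1.76, 67.9 + 1.76) = (66.14, 69.66)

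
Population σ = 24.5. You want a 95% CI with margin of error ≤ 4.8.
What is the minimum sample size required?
n ≥ 101

For margin E ≤ 4.8:
n ≥ (z* · σ / E)²
n ≥ (1.960 · 24.5 / 4.8)²
n ≥ 100.08

Minimum n = 101 (rounding up)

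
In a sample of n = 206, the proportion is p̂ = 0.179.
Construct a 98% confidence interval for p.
(0.117, 0.241)

Proportion CI:
SE = √(p̂(1-p̂)/n) = √(0.179 · 0.821 / 206) = 0.02671

z* = 2.326
Margin = z* · SE = 2.326 · 0.02671 = 0.0621

CI: 0.179 ± 0.0621 = (0.117, 0.241)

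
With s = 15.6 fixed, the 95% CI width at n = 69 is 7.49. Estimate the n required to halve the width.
n ≈ 276

CI width ∝ 1/√n
To reduce width by factor 2, need √n to grow by 2 → need 2² = 4 times as many samples.

Current: n = 69, width = 7.49
New: n = 276, width ≈ 3.70

Width reduced by factor of 7.49/3.70 = 2.02.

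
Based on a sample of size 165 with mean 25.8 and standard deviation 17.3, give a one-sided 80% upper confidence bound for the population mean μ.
μ ≤ 26.94

Upper bound (one-sided):
t* = 0.844 (one-sided for 80%)
Upper bound = x̄ + t* · s/√n = 25.8 + 0.844 · 17.3/√165 = 26.94

We are 80% confident that μ ≤ 26.94.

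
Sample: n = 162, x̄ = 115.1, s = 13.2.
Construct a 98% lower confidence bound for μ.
μ ≥ 112.95

Lower bound (one-sided):
t* = 2.071 (one-sided for 98%)
Lower bound = x̄ - t* · s/√n = 115.1 - 2.071 · 13.2/√162 = 112.95

We are 98% confident that μ ≥ 112.95.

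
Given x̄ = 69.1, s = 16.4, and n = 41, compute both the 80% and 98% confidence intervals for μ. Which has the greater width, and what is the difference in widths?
98% CI is wider by 5.74

df = 40
80% CI: t* = 1.303, (65.76, 72.44), width = 2 · t* · s/√n = 6.67
98% CI: t* = 2.423, (62.89, 75.31), width = 2 · t* · s/√n = 12.41

The 98% CI is wider by 12.41 - 6.67 = 5.74.
Higher confidence requires a wider interval.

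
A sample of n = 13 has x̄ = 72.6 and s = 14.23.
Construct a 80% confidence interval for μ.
(67.25, 77.95)

t-interval (σ unknown):
df = n - 1 = 12
t* = 1.356 for 80% confidence

Margin of error = t* · s/√n = 1.356 · 14.23/√13 = 5.35

CI: (67.25, 77.95)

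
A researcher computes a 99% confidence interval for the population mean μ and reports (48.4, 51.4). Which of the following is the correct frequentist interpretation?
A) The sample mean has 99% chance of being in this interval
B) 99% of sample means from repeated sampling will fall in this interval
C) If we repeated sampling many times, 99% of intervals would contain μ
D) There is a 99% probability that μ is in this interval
C

A) Wrong — x̄ is observed and sits in the interval by construction.
B) Wrong — coverage applies to intervals containing μ, not to future x̄ values.
C) Correct — this is the frequentist long-run coverage interpretation.
D) Wrong — μ is fixed; the randomness lives in the interval, not in μ.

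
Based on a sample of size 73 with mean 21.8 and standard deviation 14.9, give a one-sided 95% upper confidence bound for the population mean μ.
μ ≤ 24.71

Upper bound (one-sided):
t* = 1.666 (one-sided for 95%)
Upper bound = x̄ + t* · s/√n = 21.8 + 1.666 · 14.9/√73 = 24.71

We are 95% confident that μ ≤ 24.71.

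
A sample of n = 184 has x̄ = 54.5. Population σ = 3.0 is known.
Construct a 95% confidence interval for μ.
(54.07, 54.93)

z-interval (σ known):
z* = 1.960 for 95% confidence

Margin of error = z* · σ/√n = 1.960 · 3.0/√184 = 0.43

CI: (54.5 - 0.43, 54.5 + 0.43) = (54.07, 54.93)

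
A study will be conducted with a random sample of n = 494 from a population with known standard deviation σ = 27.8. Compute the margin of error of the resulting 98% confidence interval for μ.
Margin of error = 2.91

Margin of error = z* · σ/√n
= 2.326 · 27.8/√494
= 2.326 · 27.8/22.2261
= 2.91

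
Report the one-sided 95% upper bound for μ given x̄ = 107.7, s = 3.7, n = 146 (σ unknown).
μ ≤ 108.21

Upper bound (one-sided):
t* = 1.655 (one-sided for 95%)
Upper bound = x̄ + t* · s/√n = 107.7 + 1.655 · 3.7/√146 = 108.21

We are 95% confident that μ ≤ 108.21.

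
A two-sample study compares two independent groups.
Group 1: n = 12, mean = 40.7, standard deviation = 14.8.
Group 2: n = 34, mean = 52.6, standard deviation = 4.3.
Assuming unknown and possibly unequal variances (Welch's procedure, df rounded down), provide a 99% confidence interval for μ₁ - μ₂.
(-25.37, 1.57)

Difference: x̄₁ - x̄₂ = -11.90
SE = √(s₁²/n₁ + s₂²/n₂) = √(14.8²/12 + 4.3²/34) = 4.3356
df = 11.66 → 11 (Welch–Satterthwaite, rounded down)
t* = 3.106

CI: -11.90 ± 3.106 · 4.3356 = -11.90 ± 13.47 = (-25.37, 1.57)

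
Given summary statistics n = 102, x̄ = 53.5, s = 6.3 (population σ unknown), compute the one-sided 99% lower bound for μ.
μ ≥ 52.03

Lower bound (one-sided):
t* = 2.364 (one-sided for 99%)
Lower bound = x̄ - t* · s/√n = 53.5 - 2.364 · 6.3/√102 = 52.03

We are 99% confident that μ ≥ 52.03.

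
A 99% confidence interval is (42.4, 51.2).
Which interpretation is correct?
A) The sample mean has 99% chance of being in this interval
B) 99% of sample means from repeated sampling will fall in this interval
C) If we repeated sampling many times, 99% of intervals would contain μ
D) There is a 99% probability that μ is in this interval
C

A) Wrong — x̄ is observed and sits in the interval by construction.
B) Wrong — coverage applies to intervals containing μ, not to future x̄ values.
C) Correct — this is the frequentist long-run coverage interpretation.
D) Wrong — μ is fixed; the randomness lives in the interval, not in μ.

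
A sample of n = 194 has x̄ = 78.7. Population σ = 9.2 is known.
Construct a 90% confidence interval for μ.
(77.61, 79.79)

z-interval (σ known):
z* = 1.645 for 90% confidence

Margin of error = z* · σ/√n = 1.645 · 9.2/√194 = 1.09

CI: (78.7 - 1.09, 78.7 + 1.09) = (77.61, 79.79)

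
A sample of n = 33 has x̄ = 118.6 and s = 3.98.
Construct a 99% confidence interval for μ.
(116.70, 120.50)

t-interval (σ unknown):
df = n - 1 = 32
t* = 2.738 for 99% confidence

Margin of error = t* · s/√n = 2.738 · 3.98/√33 = 1.90

CI: (116.70, 120.50)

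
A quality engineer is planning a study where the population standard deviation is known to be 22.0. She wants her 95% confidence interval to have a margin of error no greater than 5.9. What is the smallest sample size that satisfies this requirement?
n ≥ 54

For margin E ≤ 5.9:
n ≥ (z* · σ / E)²
n ≥ (1.960 · 22.0 / 5.9)²
n ≥ 53.41

Minimum n = 54 (rounding up)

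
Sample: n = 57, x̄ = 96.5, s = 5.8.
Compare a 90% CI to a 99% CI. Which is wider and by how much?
99% CI is wider by 1.53

df = 56
90% CI: t* = 1.673, (95.21, 97.79), width = 2 · t* · s/√n = 2.57
99% CI: t* = 2.667, (94.45, 98.55), width = 2 · t* · s/√n = 4.10

The 99% CI is wider by 4.10 - 2.57 = 1.53.
Higher confidence requires a wider interval.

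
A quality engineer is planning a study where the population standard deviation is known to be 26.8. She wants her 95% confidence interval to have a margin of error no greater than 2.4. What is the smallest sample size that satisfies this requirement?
n ≥ 480

For margin E ≤ 2.4:
n ≥ (z* · σ / E)²
n ≥ (1.960 · 26.8 / 2.4)²
n ≥ 479.03

Minimum n = 480 (rounding up)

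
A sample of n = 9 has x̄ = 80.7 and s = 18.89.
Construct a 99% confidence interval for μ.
(59.57, 101.83)

t-interval (σ unknown):
df = n - 1 = 8
t* = 3.355 for 99% confidence

Margin of error = t* · s/√n = 3.355 · 18.89/√9 = 21.13

CI: (59.57, 101.83)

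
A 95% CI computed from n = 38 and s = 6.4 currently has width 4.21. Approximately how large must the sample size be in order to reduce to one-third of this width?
n ≈ 342

CI width ∝ 1/√n
To reduce width by factor 3, need √n to grow by 3 → need 3² = 9 times as many samples.

Current: n = 38, width = 4.21
New: n = 342, width ≈ 1.36

Width reduced by factor of 4.21/1.36 = 3.10.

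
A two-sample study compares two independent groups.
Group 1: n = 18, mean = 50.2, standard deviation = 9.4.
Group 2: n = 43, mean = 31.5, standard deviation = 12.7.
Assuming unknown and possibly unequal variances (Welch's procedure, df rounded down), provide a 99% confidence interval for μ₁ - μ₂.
(10.76, 26.64)

Difference: x̄₁ - x̄₂ = 18.70
SE = √(s₁²/n₁ + s₂²/n₂) = √(9.4²/18 + 12.7²/43) = 2.9428
df = 42.79 → 42 (Welch–Satterthwaite, rounded down)
t* = 2.698

CI: 18.70 ± 2.698 · 2.9428 = 18.70 ± 7.94 = (10.76, 26.64)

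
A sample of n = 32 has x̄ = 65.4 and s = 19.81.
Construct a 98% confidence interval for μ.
(56.81, 73.99)

t-interval (σ unknown):
df = n - 1 = 31
t* = 2.453 for 98% confidence

Margin of error = t* · s/√n = 2.453 · 19.81/√32 = 8.59

CI: (56.81, 73.99)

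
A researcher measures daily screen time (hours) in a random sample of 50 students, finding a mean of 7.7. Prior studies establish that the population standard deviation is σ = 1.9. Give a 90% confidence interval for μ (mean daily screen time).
(7.26, 8.14)

z-interval (σ known):
z* = 1.645 for 90% confidence

Margin of error = z* · σ/√n = 1.645 · 1.9/√50 = 0.44

CI: (7.7 - 0.44, 7.7 + 0.44) = (7.26, 8.14)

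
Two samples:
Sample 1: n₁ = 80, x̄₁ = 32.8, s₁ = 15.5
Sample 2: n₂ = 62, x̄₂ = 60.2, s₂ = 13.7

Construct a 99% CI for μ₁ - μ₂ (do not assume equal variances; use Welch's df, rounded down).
(-33.81, -20.99)

Difference: x̄₁ - x̄₂ = -27.40
SE = √(s₁²/n₁ + s₂²/n₂) = √(15.5²/80 + 13.7²/62) = 2.4557
df = 137.54 → 137 (Welch–Satterthwaite, rounded down)
t* = 2.612

CI: -27.40 ± 2.612 · 2.4557 = -27.40 ± 6.41 = (-33.81, -20.99)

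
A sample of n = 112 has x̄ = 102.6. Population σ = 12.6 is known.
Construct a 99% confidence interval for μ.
(99.53, 105.67)

z-interval (σ known):
z* = 2.576 for 99% confidence

Margin of error = z* · σ/√n = 2.576 · 12.6/√112 = 3.07

CI: (102.6 - 3.07, 102.6 + 3.07) = (99.53, 105.67)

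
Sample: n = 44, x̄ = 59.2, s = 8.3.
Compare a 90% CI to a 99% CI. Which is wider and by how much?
99% CI is wider by 2.53

df = 43
90% CI: t* = 1.681, (57.10, 61.30), width = 2 · t* · s/√n = 4.21
99% CI: t* = 2.695, (55.83, 62.57), width = 2 · t* · s/√n = 6.74

The 99% CI is wider by 6.74 - 4.21 = 2.53.
Higher confidence requires a wider interval.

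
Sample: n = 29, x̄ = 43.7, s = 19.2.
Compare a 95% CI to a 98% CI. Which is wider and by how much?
98% CI is wider by 2.99

df = 28
95% CI: t* = 2.048, (36.40, 51.00), width = 2 · t* · s/√n = 14.60
98% CI: t* = 2.467, (34.90, 52.50), width = 2 · t* · s/√n = 17.59

The 98% CI is wider by 17.59 - 14.60 = 2.99.
Higher confidence requires a wider interval.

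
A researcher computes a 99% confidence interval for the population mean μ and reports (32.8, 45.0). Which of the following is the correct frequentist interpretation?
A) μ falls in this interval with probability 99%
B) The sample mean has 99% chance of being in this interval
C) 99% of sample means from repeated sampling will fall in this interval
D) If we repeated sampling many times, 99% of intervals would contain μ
D

A) Wrong — μ is fixed; the randomness lives in the interval, not in μ.
B) Wrong — x̄ is observed and sits in the interval by construction.
C) Wrong — coverage applies to intervals containing μ, not to future x̄ values.
D) Correct — this is the frequentist long-run coverage interpretation.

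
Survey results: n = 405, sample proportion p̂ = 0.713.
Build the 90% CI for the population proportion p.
(0.676, 0.750)

Proportion CI:
SE = √(p̂(1-p̂)/n) = √(0.713 · 0.287 / 405) = 0.02248

z* = 1.645
Margin = z* · SE = 1.645 · 0.02248 = 0.0370

CI: 0.713 ± 0.0370 = (0.676, 0.750)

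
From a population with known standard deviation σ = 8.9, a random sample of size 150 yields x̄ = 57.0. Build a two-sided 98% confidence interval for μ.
(55.31, 58.69)

z-interval (σ known):
z* = 2.326 for 98% confidence

Margin of error = z* · σ/√n = 2.326 · 8.9/√150 = 1.69

CI: (57.0 - 1.69, 57.0 + 1.69) = (55.31, 58.69)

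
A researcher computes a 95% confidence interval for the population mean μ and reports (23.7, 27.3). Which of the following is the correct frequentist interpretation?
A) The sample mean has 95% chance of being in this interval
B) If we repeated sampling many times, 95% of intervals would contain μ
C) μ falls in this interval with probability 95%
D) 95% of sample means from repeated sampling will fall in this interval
B

A) Wrong — x̄ is observed and sits in the interval by construction.
B) Correct — this is the frequentist long-run coverage interpretation.
C) Wrong — μ is fixed; the randomness lives in the interval, not in μ.
D) Wrong — coverage applies to intervals containing μ, not to future x̄ values.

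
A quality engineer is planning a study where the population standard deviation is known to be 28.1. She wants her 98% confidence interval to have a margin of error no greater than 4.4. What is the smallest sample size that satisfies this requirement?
n ≥ 221

For margin E ≤ 4.4:
n ≥ (z* · σ / E)²
n ≥ (2.326 · 28.1 / 4.4)²
n ≥ 220.66

Minimum n = 221 (rounding up)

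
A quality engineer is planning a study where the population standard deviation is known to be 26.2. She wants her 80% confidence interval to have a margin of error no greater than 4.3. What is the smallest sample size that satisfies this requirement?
n ≥ 62

For margin E ≤ 4.3:
n ≥ (z* · σ / E)²
n ≥ (1.282 · 26.2 / 4.3)²
n ≥ 61.02

Minimum n = 62 (rounding up)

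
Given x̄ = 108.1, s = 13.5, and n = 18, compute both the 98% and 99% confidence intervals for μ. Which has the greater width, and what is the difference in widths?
99% CI is wider by 2.10

df = 17
98% CI: t* = 2.567, (99.93, 116.27), width = 2 · t* · s/√n = 16.34
99% CI: t* = 2.898, (98.88, 117.32), width = 2 · t* · s/√n = 18.44

The 99% CI is wider by 18.44 - 16.34 = 2.10.
Higher confidence requires a wider interval.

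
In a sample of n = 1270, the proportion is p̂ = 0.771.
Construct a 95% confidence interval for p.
(0.748, 0.794)

Proportion CI:
SE = √(p̂(1-p̂)/n) = √(0.771 · 0.229 / 1270) = 0.01179

z* = 1.960
Margin = z* · SE = 1.960 · 0.01179 = 0.0231

CI: 0.771 ± 0.0231 = (0.748, 0.794)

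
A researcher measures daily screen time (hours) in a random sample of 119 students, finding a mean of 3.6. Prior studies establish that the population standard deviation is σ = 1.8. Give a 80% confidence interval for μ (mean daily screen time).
(3.39, 3.81)

z-interval (σ known):
z* = 1.282 for 80% confidence

Margin of error = z* · σ/√n = 1.282 · 1.8/√119 = 0.21

CI: (3.6 - 0.21, 3.6 + 0.21) = (3.39, 3.81)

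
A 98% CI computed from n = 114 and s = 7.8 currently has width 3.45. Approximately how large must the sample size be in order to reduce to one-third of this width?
n ≈ 1026

CI width ∝ 1/√n
To reduce width by factor 3, need √n to grow by 3 → need 3² = 9 times as many samples.

Current: n = 114, width = 3.45
New: n = 1026, width ≈ 1.13

Width reduced by factor of 3.45/1.13 = 3.05.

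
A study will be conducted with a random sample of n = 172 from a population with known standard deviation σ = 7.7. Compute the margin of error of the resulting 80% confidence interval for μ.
Margin of error = 0.75

Margin of error = z* · σ/√n
= 1.282 · 7.7/√172
= 1.282 · 7.7/13.1149
= 0.75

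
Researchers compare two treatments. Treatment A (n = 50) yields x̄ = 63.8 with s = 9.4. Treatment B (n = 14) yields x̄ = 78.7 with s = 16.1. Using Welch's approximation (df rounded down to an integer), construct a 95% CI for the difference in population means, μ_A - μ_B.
(-24.50, -5.30)

Difference: x̄₁ - x̄₂ = -14.90
SE = √(s₁²/n₁ + s₂²/n₂) = √(9.4²/50 + 16.1²/14) = 4.5036
df = 15.56 → 15 (Welch–Satterthwaite, rounded down)
t* = 2.131

CI: -14.90 ± 2.131 · 4.5036 = -14.90 ± 9.60 = (-24.50, -5.30)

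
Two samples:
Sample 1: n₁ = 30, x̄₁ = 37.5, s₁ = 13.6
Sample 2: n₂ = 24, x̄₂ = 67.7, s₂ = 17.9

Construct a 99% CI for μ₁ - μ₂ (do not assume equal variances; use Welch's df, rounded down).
(-42.12, -18.28)

Difference: x̄₁ - x̄₂ = -30.20
SE = √(s₁²/n₁ + s₂²/n₂) = √(13.6²/30 + 17.9²/24) = 4.4177
df = 42.04 → 42 (Welch–Satterthwaite, rounded down)
t* = 2.698

CI: -30.20 ± 2.698 · 4.4177 = -30.20 ± 11.92 = (-42.12, -18.28)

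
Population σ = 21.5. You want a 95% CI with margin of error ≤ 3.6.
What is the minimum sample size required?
n ≥ 138

For margin E ≤ 3.6:
n ≥ (z* · σ / E)²
n ≥ (1.960 · 21.5 / 3.6)²
n ≥ 137.02

Minimum n = 138 (rounding up)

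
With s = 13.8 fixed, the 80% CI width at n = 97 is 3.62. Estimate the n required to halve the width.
n ≈ 388

CI width ∝ 1/√n
To reduce width by factor 2, need √n to grow by 2 → need 2² = 4 times as many samples.

Current: n = 97, width = 3.62
New: n = 388, width ≈ 1.80

Width reduced by factor of 3.62/1.80 = 2.01.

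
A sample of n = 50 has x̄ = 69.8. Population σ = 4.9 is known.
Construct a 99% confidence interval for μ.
(68.01, 71.59)

z-interval (σ known):
z* = 2.576 for 99% confidence

Margin of error = z* · σ/√n = 2.576 · 4.9/√50 = 1.79

CI: (69.8 - 1.79, 69.8 + 1.79) = (68.01, 71.59)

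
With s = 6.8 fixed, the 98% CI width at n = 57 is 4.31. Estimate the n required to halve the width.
n ≈ 228

CI width ∝ 1/√n
To reduce width by factor 2, need √n to grow by 2 → need 2² = 4 times as many samples.

Current: n = 57, width = 4.31
New: n = 228, width ≈ 2.11

Width reduced by factor of 4.31/2.11 = 2.04.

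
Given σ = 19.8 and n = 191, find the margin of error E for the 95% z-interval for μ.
Margin of error = 2.81

Margin of error = z* · σ/√n
= 1.960 · 19.8/√191
= 1.960 · 19.8/13.8203
= 2.81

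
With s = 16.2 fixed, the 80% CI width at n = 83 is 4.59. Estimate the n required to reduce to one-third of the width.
n ≈ 747

CI width ∝ 1/√n
To reduce width by factor 3, need √n to grow by 3 → need 3² = 9 times as many samples.

Current: n = 83, width = 4.59
New: n = 747, width ≈ 1.52

Width reduced by factor of 4.59/1.52 = 3.02.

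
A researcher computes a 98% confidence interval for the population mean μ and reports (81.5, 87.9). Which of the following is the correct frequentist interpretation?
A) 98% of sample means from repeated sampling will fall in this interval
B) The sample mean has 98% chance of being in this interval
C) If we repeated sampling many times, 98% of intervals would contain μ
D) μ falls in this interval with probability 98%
C

A) Wrong — coverage applies to intervals containing μ, not to future x̄ values.
B) Wrong — x̄ is observed and sits in the interval by construction.
C) Correct — this is the frequentist long-run coverage interpretation.
D) Wrong — μ is fixed; the randomness lives in the interval, not in μ.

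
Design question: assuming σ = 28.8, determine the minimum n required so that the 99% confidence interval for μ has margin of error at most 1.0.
n ≥ 5504

For margin E ≤ 1.0:
n ≥ (z* · σ / E)²
n ≥ (2.576 · 28.8 / 1.0)²
n ≥ 5503.98

Minimum n = 5504 (rounding up)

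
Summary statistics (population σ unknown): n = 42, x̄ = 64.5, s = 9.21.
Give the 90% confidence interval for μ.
(62.11, 66.89)

t-interval (σ unknown):
df = n - 1 = 41
t* = 1.683 for 90% confidence

Margin of error = t* · s/√n = 1.683 · 9.21/√42 = 2.39

CI: (62.11, 66.89)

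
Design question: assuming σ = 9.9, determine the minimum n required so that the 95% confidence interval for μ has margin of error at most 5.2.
n ≥ 14

For margin E ≤ 5.2:
n ≥ (z* · σ / E)²
n ≥ (1.960 · 9.9 / 5.2)²
n ≥ 13.92

Minimum n = 14 (rounding up)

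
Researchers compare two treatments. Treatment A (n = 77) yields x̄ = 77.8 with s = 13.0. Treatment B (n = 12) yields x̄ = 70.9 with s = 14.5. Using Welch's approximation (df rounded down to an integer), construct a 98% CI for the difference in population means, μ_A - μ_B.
(-4.87, 18.67)

Difference: x̄₁ - x̄₂ = 6.90
SE = √(s₁²/n₁ + s₂²/n₂) = √(13.0²/77 + 14.5²/12) = 4.4402
df = 13.90 → 13 (Welch–Satterthwaite, rounded down)
t* = 2.650

CI: 6.90 ± 2.650 · 4.4402 = 6.90 ± 11.77 = (-4.87, 18.67)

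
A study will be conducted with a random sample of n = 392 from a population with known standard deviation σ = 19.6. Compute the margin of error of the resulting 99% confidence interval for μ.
Margin of error = 2.55

Margin of error = z* · σ/√n
= 2.576 · 19.6/√392
= 2.576 · 19.6/19.7990
= 2.55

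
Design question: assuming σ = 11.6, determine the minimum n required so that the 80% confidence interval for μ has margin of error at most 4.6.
n ≥ 11

For margin E ≤ 4.6:
n ≥ (z* · σ / E)²
n ≥ (1.282 · 11.6 / 4.6)²
n ≥ 10.45

Minimum n = 11 (rounding up)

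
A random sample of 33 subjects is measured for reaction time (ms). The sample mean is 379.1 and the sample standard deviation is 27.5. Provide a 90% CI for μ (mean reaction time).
(370.99, 387.21)

t-interval (σ unknown):
df = n - 1 = 32
t* = 1.694 for 90% confidence

Margin of error = t* · s/√n = 1.694 · 27.5/√33 = 8.11

CI: (370.99, 387.21)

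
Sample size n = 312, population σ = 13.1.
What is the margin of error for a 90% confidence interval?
Margin of error = 1.22

Margin of error = z* · σ/√n
= 1.645 · 13.1/√312
= 1.645 · 13.1/17.6635
= 1.22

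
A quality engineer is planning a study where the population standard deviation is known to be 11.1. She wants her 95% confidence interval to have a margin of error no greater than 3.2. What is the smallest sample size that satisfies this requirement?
n ≥ 47

For margin E ≤ 3.2:
n ≥ (z* · σ / E)²
n ≥ (1.960 · 11.1 / 3.2)²
n ≥ 46.22

Minimum n = 47 (rounding up)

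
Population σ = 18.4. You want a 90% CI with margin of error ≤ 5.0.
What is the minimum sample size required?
n ≥ 37

For margin E ≤ 5.0:
n ≥ (z* · σ / E)²
n ≥ (1.645 · 18.4 / 5.0)²
n ≥ 36.65

Minimum n = 37 (rounding up)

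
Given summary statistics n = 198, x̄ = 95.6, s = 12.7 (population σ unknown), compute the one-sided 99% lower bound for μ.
μ ≥ 93.48

Lower bound (one-sided):
t* = 2.345 (one-sided for 99%)
Lower bound = x̄ - t* · s/√n = 95.6 - 2.345 · 12.7/√198 = 93.48

We are 99% confident that μ ≥ 93.48.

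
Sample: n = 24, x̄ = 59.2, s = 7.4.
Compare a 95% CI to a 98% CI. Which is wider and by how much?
98% CI is wider by 1.30

df = 23
95% CI: t* = 2.069, (56.07, 62.33), width = 2 · t* · s/√n = 6.25
98% CI: t* = 2.500, (55.42, 62.98), width = 2 · t* · s/√n = 7.55

The 98% CI is wider by 7.55 - 6.25 = 1.30.
Higher confidence requires a wider interval.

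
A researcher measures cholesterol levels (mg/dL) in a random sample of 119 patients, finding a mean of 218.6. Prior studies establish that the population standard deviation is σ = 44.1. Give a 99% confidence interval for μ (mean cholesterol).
(208.19, 229.01)

z-interval (σ known):
z* = 2.576 for 99% confidence

Margin of error = z* · σ/√n = 2.576 · 44.1/√119 = 10.41

CI: (218.6 - 10.41, 218.6 + 10.41) = (208.19, 229.01)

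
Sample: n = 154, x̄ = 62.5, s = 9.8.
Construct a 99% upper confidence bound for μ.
μ ≤ 64.36

Upper bound (one-sided):
t* = 2.351 (one-sided for 99%)
Upper bound = x̄ + t* · s/√n = 62.5 + 2.351 · 9.8/√154 = 64.36

We are 99% confident that μ ≤ 64.36.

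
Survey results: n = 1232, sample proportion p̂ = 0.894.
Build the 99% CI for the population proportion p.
(0.871, 0.917)

Proportion CI:
SE = √(p̂(1-p̂)/n) = √(0.894 · 0.106 / 1232) = 0.00877

z* = 2.576
Margin = z* · SE = 2.576 · 0.00877 = 0.0226

CI: 0.894 ± 0.0226 = (0.871, 0.917)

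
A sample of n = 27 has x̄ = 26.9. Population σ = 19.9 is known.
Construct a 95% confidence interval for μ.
(19.39, 34.41)

z-interval (σ known):
z* = 1.960 for 95% confidence

Margin of error = z* · σ/√n = 1.960 · 19.9/√27 = 7.51

CI: (26.9 - 7.51, 26.9 + 7.51) = (19.39, 34.41)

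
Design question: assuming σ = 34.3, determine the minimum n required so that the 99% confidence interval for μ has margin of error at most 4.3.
n ≥ 423

For margin E ≤ 4.3:
n ≥ (z* · σ / E)²
n ≥ (2.576 · 34.3 / 4.3)²
n ≥ 422.22

Minimum n = 423 (rounding up)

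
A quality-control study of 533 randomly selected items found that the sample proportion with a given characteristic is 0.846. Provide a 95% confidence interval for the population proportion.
(0.815, 0.877)

Proportion CI:
SE = √(p̂(1-p̂)/n) = √(0.846 · 0.154 / 533) = 0.01563

z* = 1.960
Margin = z* · SE = 1.960 · 0.01563 = 0.0306

CI: 0.846 ± 0.0306 = (0.815, 0.877)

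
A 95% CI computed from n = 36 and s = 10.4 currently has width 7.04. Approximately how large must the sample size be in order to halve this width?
n ≈ 144

CI width ∝ 1/√n
To reduce width by factor 2, need √n to grow by 2 → need 2² = 4 times as many samples.

Current: n = 36, width = 7.04
New: n = 144, width ≈ 3.43

Width reduced by factor of 7.04/3.43 = 2.05.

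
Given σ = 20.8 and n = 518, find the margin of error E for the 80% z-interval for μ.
Margin of error = 1.17

Margin of error = z* · σ/√n
= 1.282 · 20.8/√518
= 1.282 · 20.8/22.7596
= 1.17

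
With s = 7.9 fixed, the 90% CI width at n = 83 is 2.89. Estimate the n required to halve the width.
n ≈ 332

CI width ∝ 1/√n
To reduce width by factor 2, need √n to grow by 2 → need 2² = 4 times as many samples.

Current: n = 83, width = 2.89
New: n = 332, width ≈ 1.43

Width reduced by factor of 2.89/1.43 = 2.02.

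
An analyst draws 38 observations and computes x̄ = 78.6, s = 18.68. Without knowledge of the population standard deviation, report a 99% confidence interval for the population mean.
(70.37, 86.83)

t-interval (σ unknown):
df = n - 1 = 37
t* = 2.715 for 99% confidence

Margin of error = t* · s/√n = 2.715 · 18.68/√38 = 8.23

CI: (70.37, 86.83)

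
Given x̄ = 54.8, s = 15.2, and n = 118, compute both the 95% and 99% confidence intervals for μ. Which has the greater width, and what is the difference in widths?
99% CI is wider by 1.79

df = 117
95% CI: t* = 1.980, (52.03, 57.57), width = 2 · t* · s/√n = 5.54
99% CI: t* = 2.619, (51.14, 58.46), width = 2 · t* · s/√n = 7.33

The 99% CI is wider by 7.33 - 5.54 = 1.79.
Higher confidence requires a wider interval.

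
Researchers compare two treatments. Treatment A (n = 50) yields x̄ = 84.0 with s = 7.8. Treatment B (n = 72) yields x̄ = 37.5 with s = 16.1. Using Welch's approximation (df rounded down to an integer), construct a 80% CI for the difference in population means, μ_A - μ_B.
(43.67, 49.33)

Difference: x̄₁ - x̄₂ = 46.50
SE = √(s₁²/n₁ + s₂²/n₂) = √(7.8²/50 + 16.1²/72) = 2.1948
df = 109.05 → 109 (Welch–Satterthwaite, rounded down)
t* = 1.289

CI: 46.50 ± 1.289 · 2.1948 = 46.50 ± 2.83 = (43.67, 49.33)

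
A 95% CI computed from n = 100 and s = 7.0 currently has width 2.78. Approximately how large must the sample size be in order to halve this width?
n ≈ 400

CI width ∝ 1/√n
To reduce width by factor 2, need √n to grow by 2 → need 2² = 4 times as many samples.

Current: n = 100, width = 2.78
New: n = 400, width ≈ 1.38

Width reduced by factor of 2.78/1.38 = 2.01.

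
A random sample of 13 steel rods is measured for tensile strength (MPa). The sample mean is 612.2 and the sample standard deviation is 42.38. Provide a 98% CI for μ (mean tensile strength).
(580.69, 643.71)

t-interval (σ unknown):
df = n - 1 = 12
t* = 2.681 for 98% confidence

Margin of error = t* · s/√n = 2.681 · 42.38/√13 = 31.51

CI: (580.69, 643.71)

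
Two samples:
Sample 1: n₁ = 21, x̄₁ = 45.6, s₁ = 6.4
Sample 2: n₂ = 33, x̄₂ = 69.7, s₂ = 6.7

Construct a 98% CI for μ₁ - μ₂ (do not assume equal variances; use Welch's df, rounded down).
(-28.49, -19.71)

Difference: x̄₁ - x̄₂ = -24.10
SE = √(s₁²/n₁ + s₂²/n₂) = √(6.4²/21 + 6.7²/33) = 1.8196
df = 44.19 → 44 (Welch–Satterthwaite, rounded down)
t* = 2.414

CI: -24.10 ± 2.414 · 1.8196 = -24.10 ± 4.39 = (-28.49, -19.71)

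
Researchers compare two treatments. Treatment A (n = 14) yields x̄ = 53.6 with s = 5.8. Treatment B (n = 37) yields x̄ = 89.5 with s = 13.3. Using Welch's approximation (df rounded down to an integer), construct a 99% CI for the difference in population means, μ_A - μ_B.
(-43.10, -28.70)

Difference: x̄₁ - x̄₂ = -35.90
SE = √(s₁²/n₁ + s₂²/n₂) = √(5.8²/14 + 13.3²/37) = 2.6802
df = 47.83 → 47 (Welch–Satterthwaite, rounded down)
t* = 2.685

CI: -35.90 ± 2.685 · 2.6802 = -35.90 ± 7.20 = (-43.10, -28.70)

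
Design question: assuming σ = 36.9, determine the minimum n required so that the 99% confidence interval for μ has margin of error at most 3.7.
n ≥ 660

For margin E ≤ 3.7:
n ≥ (z* · σ / E)²
n ≥ (2.576 · 36.9 / 3.7)²
n ≥ 660.00

Minimum n = 660 (rounding up)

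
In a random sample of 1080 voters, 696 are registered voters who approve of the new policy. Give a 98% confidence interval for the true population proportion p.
(0.611, 0.678)

Proportion CI:
p̂ = 696/1080 = 0.64444
SE = √(p̂(1-p̂)/n) = √(0.64444 · 0.35556 / 1080) = 0.01457

z* = 2.326
Margin = z* · SE = 2.326 · 0.01457 = 0.0339

CI: 0.64444 ± 0.0339 = (0.611, 0.678)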